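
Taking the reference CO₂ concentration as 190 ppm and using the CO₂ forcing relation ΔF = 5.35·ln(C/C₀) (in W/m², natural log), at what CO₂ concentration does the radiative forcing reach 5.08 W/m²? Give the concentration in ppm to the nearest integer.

C ≈ 491 ppm

Set 5.35 ln(C/190) = 5.08, so ln(C/190) = 5.08/5.35 = 0.94953.
Then C/190 = e^0.94953 = 2.58449, giving C = 190 × 2.58449 = 491.05 ppm.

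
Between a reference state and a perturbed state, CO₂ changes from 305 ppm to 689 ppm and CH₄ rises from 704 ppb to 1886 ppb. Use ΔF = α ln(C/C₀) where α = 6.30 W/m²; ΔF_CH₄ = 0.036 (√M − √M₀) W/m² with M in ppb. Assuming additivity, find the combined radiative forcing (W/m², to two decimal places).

ΔF = 5.74 W/m²

CO₂: 6.30 × ln(689/305) = 6.30 × ln(2.25902) = 6.30 × 0.81493 = 5.1341 W/m².
CH₄: 0.036 × (√1886 − √704) = 0.036 × (43.4281 − 26.5330) = 0.036 × 16.8951 = 0.6082 W/m².
Total ΔF = 5.1341 + 0.6082 = 5.7423 W/m².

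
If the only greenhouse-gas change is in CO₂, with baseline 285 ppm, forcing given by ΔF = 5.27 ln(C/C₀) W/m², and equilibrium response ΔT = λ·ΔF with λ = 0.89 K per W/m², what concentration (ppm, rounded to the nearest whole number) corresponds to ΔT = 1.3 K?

C ≈ 376 ppm

Required forcing: ΔF = ΔT/λ = 1.3/0.89 = 1.4607 W/m².
Then ln(C/285) = ΔF/5.27 = 1.4607/5.27 = 0.27717.
So C = 285 × e^0.27717 = 285 × 1.31939 = 376.03 ppm.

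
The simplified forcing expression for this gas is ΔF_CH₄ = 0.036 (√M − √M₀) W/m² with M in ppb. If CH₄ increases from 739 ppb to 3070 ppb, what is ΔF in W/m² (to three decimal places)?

ΔF = 1.016 W/m²

CH₄: 0.036 × (√3070 − √739) = 0.036 × (55.4076 − 27.1846) = 0.036 × 28.2230 = 1.0160 W/m².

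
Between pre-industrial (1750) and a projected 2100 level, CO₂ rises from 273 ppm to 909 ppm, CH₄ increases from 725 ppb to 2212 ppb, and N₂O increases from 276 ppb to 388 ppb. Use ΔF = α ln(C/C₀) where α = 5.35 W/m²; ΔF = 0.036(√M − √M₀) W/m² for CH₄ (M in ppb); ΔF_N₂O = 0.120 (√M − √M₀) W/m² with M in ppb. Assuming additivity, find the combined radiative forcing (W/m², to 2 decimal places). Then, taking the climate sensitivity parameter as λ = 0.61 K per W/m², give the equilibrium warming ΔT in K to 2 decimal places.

ΔF = 7.53 W/m²; ΔT = 4.59 K

CO₂: 5.35 × ln(909/273) = 5.35 × ln(3.32967) = 5.35 × 1.20287 = 6.4354 W/m².
CH₄: 0.036 × (√2212 − √725) = 0.036 × (47.0319 − 26.9258) = 0.036 × 20.1061 = 0.7238 W/m².
N₂O: 0.120 × (√388 − √276) = 0.120 × (19.6977 − 16.6132) = 0.120 × 3.0845 = 0.3701 W/m².
Total ΔF = 6.4354 + 0.7238 + 0.3701 = 7.5293 W/m².
ΔT = λ ΔF = 0.61 × 7.53 = 4.5933 K.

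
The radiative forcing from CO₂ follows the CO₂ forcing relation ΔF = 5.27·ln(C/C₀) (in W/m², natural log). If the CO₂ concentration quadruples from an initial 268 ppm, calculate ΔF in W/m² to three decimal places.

ΔF = 7.306 W/m²

ΔF = 5.27 × ln(4) = 5.27 × 1.38629 = 7.3057 W/m².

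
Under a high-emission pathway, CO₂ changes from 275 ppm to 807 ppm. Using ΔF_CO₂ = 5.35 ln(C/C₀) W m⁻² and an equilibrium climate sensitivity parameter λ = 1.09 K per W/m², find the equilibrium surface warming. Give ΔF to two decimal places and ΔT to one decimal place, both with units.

CO₂: 5.35 × ln(807/275) = 5.35 × ln(2.93455) = 5.35 × 1.07655 = 5.7595 W/m².
ΔT = λ ΔF = 1.09 × 5.76 = 6.2784 K.

ΔF = 5.76 W/m²; ΔT = 6.3 K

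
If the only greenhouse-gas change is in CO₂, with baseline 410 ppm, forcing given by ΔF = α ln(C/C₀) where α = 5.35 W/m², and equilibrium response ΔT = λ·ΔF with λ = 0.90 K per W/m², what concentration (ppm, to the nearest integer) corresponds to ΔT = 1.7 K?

C ≈ 584 ppm

Required forcing: ΔF = ΔT/λ = 1.7/0.90 = 1.8889 W/m².
Then ln(C/410) = ΔF/5.35 = 1.8889/5.35 = 0.35307.
So C = 410 × e^0.35307 = 410 × 1.42343 = 583.61 ppm.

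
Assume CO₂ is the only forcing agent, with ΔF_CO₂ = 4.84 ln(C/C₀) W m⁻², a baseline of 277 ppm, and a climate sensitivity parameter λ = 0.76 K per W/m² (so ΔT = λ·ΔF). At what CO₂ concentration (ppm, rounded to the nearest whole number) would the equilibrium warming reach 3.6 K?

Required forcing: ΔF = ΔT/λ = 3.6/0.76 = 4.7368 W/m².
Then ln(C/277) = ΔF/4.84 = 4.7368/4.84 = 0.97868.
So C = 277 × e^0.97868 = 277 × 2.66094 = 737.08 ppm.

C ≈ 737 ppm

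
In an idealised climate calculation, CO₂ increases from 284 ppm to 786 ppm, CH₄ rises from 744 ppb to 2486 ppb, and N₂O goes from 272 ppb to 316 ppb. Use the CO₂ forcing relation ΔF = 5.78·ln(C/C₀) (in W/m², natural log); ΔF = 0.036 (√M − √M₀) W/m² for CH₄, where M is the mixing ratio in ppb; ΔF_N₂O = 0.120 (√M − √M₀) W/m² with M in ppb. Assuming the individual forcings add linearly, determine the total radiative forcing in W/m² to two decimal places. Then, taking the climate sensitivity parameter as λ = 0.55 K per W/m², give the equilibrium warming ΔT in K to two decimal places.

ΔF = 6.85 W/m²; ΔT = 3.77 K

CO₂: 5.78 × ln(786/284) = 5.78 × ln(2.76761) = 5.78 × 1.01798 = 5.8839 W/m².
CH₄: 0.036 × (√2486 − √744) = 0.036 × (49.8598 − 27.2764) = 0.036 × 22.5834 = 0.8130 W/m².
N₂O: 0.120 × (√316 − √272) = 0.120 × (17.7764 − 16.4924) = 0.120 × 1.2840 = 0.1541 W/m².
Total ΔF = 5.8839 + 0.8130 + 0.1541 = 6.8510 W/m².
ΔT = λ ΔF = 0.55 × 6.85 = 3.7675 K.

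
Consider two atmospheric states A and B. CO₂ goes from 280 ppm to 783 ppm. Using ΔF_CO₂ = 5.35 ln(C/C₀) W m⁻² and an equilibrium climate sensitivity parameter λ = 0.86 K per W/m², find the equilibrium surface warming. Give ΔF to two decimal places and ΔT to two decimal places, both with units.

CO₂: 5.35 × ln(783/280) = 5.35 × ln(2.79643) = 5.35 × 1.02834 = 5.5016 W/m².
ΔT = λ ΔF = 0.86 × 5.50 = 4.7300 K.

ΔF = 5.50 W/m²; ΔT = 4.73 K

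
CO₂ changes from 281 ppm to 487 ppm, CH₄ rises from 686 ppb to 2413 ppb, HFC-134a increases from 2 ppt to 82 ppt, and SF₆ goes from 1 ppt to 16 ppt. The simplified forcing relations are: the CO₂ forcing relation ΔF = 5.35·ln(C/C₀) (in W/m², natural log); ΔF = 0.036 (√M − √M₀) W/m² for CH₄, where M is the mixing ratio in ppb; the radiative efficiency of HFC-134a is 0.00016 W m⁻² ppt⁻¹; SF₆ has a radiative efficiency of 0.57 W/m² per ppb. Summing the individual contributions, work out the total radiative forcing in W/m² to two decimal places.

ΔF = 3.79 W/m²

CO₂: 5.35 × ln(487/281) = 5.35 × ln(1.73310) = 5.35 × 0.54991 = 2.9420 W/m².
CH₄: 0.036 × (√2413 − √686) = 0.036 × (49.1223 − 26.1916) = 0.036 × 22.9307 = 0.8255 W/m².
HFC-134a: ΔF = 0.00016 × (82 − 2) = 0.00016 × 80 = 0.0128 W/m².
SF₆: Δ = 16 − 1 = 15 ppt = 0.015 ppb; ΔF = 0.57 × 0.015 = 0.0086 W/m².
Total ΔF = 2.9420 + 0.8255 + 0.0128 + 0.0086 = 3.7889 W/m².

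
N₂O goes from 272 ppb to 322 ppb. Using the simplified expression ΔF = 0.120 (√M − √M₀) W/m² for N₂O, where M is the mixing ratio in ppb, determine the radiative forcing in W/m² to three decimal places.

ΔF = 0.174 W/m²

N₂O: 0.120 × (√322 − √272) = 0.120 × (17.9444 − 16.4924) = 0.120 × 1.4520 = 0.1742 W/m².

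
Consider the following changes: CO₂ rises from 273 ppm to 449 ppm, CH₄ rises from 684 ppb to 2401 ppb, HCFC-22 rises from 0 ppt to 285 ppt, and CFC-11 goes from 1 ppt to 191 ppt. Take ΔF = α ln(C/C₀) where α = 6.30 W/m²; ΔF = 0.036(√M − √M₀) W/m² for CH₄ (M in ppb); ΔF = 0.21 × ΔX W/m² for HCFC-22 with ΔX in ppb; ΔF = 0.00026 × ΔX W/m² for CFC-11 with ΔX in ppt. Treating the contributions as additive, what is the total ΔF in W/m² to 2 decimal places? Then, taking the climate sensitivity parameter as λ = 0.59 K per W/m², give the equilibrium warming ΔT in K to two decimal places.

ΔF = 4.07 W/m²; ΔT = 2.40 K

CO₂: 6.30 × ln(449/273) = 6.30 × ln(1.64469) = 6.30 × 0.49755 = 3.1346 W/m².
CH₄: 0.036 × (√2401 − √684) = 0.036 × (49.0000 − 26.1534) = 0.036 × 22.8466 = 0.8225 W/m².
HCFC-22: Δ = 285 − 0 = 285 ppt = 0.285 ppb; ΔF = 0.21 × 0.285 = 0.0599 W/m².
CFC-11: ΔF = 0.00026 × (191 − 1) = 0.00026 × 190 = 0.0494 W/m².
Total ΔF = 3.1346 + 0.8225 + 0.0599 + 0.0494 = 4.0664 W/m².
ΔT = λ ΔF = 0.59 × 4.07 = 2.4013 K.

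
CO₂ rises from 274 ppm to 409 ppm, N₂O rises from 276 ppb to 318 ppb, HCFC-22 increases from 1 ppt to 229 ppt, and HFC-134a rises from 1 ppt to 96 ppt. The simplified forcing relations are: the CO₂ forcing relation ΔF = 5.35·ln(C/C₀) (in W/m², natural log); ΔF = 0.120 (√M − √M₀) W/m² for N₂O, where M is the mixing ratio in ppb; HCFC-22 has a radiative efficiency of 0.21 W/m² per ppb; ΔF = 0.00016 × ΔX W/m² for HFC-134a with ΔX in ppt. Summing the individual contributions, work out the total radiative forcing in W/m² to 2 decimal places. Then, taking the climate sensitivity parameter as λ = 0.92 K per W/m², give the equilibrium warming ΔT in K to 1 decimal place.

CO₂: 5.35 × ln(409/274) = 5.35 × ln(1.49270) = 5.35 × 0.40059 = 2.1432 W/m².
N₂O: 0.120 × (√318 − √276) = 0.120 × (17.8326 − 16.6132) = 0.120 × 1.2194 = 0.1463 W/m².
HCFC-22: Δ = 229 − 1 = 228 ppt = 0.228 ppb; ΔF = 0.21 × 0.228 = 0.0479 W/m².
HFC-134a: ΔF = 0.00016 × (96 − 1) = 0.00016 × 95 = 0.0152 W/m².
Total ΔF = 2.1432 + 0.1463 + 0.0479 + 0.0152 = 2.3526 W/m².
ΔT = λ ΔF = 0.92 × 2.35 = 2.1620 K.

ΔF = 2.35 W/m²; ΔT = 2.2 K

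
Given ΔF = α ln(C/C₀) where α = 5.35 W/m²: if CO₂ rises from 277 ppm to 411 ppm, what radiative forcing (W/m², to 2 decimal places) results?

ΔF = 2.11 W/m²

CO₂: 5.35 × ln(411/277) = 5.35 × ln(1.48375) = 5.35 × 0.39457 = 2.1109 W/m².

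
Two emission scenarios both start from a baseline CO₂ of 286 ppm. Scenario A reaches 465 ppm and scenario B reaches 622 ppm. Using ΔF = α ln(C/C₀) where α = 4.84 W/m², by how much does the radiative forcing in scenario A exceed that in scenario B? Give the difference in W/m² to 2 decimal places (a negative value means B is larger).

ΔF_A = 4.84 ln(465/286) = 4.84 × 0.48605 = 2.3525 W/m².
ΔF_B = 4.84 ln(622/286) = 4.84 × 0.77695 = 3.7604 W/m².
Difference: 2.3525 − 3.7604 = -1.4079 W/m².

ΔF_A − ΔF_B = -1.41 W/m²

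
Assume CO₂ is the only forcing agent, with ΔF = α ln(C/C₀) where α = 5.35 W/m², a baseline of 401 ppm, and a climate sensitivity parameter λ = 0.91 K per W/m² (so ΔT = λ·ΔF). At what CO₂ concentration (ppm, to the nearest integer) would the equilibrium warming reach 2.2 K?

Required forcing: ΔF = ΔT/λ = 2.2/0.91 = 2.4176 W/m².
Then ln(C/401) = ΔF/5.35 = 2.4176/5.35 = 0.45189.
So C = 401 × e^0.45189 = 401 × 1.57128 = 630.08 ppm.

C ≈ 630 ppm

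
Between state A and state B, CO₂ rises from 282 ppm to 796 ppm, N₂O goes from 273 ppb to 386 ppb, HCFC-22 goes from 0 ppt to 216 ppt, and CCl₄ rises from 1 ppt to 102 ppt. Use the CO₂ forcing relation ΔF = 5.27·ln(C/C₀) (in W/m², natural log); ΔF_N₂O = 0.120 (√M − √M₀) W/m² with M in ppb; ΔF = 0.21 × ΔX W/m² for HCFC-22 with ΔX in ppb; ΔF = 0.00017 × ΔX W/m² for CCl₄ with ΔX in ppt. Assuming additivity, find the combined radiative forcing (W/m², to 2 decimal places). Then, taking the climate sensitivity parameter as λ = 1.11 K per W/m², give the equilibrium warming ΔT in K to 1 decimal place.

ΔF = 5.91 W/m²; ΔT = 6.6 K

CO₂: 5.27 × ln(796/282) = 5.27 × ln(2.82270) = 5.27 × 1.03769 = 5.4686 W/m².
N₂O: 0.120 × (√386 − √273) = 0.120 × (19.6469 − 16.5227) = 0.120 × 3.1242 = 0.3749 W/m².
HCFC-22: Δ = 216 − 0 = 216 ppt = 0.216 ppb; ΔF = 0.21 × 0.216 = 0.0454 W/m².
CCl₄: ΔF = 0.00017 × (102 − 1) = 0.00017 × 101 = 0.0172 W/m².
Total ΔF = 5.4686 + 0.3749 + 0.0454 + 0.0172 = 5.9061 W/m².
ΔT = λ ΔF = 1.11 × 5.91 = 6.5601 K.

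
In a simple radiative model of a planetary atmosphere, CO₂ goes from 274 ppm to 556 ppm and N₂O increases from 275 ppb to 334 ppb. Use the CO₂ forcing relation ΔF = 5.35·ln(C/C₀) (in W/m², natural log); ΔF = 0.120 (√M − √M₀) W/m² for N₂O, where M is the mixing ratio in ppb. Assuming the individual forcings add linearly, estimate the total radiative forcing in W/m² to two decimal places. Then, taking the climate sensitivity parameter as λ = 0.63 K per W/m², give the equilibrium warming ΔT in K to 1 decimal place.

CO₂: 5.35 × ln(556/274) = 5.35 × ln(2.02920) = 5.35 × 0.70764 = 3.7859 W/m².
N₂O: 0.120 × (√334 − √275) = 0.120 × (18.2757 − 16.5831) = 0.120 × 1.6926 = 0.2031 W/m².
Total ΔF = 3.7859 + 0.2031 = 3.9890 W/m².
ΔT = λ ΔF = 0.63 × 3.99 = 2.5137 K.

ΔF = 3.99 W/m²; ΔT = 2.5 K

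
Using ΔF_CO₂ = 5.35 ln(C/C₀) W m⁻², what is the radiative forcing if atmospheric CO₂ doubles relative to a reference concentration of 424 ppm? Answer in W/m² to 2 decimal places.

Because the forcing depends only on the ratio C/C₀, the initial concentration does not enter.
ΔF = 5.35 × ln(2) = 5.35 × 0.69315 = 3.7084 W/m².

ΔF = 3.71 W/m²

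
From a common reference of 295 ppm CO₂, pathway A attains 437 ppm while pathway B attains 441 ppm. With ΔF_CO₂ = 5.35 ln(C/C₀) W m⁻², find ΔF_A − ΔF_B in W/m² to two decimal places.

ΔF_A − ΔF_B = -0.05 W/m²

ΔF_A = 5.35 ln(437/295) = 5.35 × 0.39296 = 2.1023 W/m².
ΔF_B = 5.35 ln(441/295) = 5.35 × 0.40207 = 2.1511 W/m².
Difference: 2.1023 − 2.1511 = -0.0488 W/m².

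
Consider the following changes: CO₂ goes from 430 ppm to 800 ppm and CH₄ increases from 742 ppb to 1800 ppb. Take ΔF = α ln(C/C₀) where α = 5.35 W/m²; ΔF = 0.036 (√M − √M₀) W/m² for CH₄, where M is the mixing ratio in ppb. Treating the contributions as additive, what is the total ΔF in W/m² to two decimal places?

ΔF = 3.87 W/m²

CO₂: 5.35 × ln(800/430) = 5.35 × ln(1.86047) = 5.35 × 0.62083 = 3.3214 W/m².
CH₄: 0.036 × (√1800 − √742) = 0.036 × (42.4264 − 27.2397) = 0.036 × 15.1867 = 0.5467 W/m².
Total ΔF = 3.3214 + 0.5467 = 3.8681 W/m².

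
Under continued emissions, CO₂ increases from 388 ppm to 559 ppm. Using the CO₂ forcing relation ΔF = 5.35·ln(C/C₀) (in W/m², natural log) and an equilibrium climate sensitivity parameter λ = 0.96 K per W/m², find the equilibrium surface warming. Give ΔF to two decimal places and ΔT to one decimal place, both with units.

CO₂: 5.35 × ln(559/388) = 5.35 × ln(1.44072) = 5.35 × 0.36514 = 1.9535 W/m².
ΔT = λ ΔF = 0.96 × 1.95 = 1.8720 K.

ΔF = 1.95 W/m²; ΔT = 1.9 K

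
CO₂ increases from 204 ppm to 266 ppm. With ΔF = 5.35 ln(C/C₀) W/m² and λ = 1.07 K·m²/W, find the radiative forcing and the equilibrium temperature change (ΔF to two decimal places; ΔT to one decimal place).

ΔF = 1.42 W/m²; ΔT = 1.5 K

CO₂: 5.35 × ln(266/204) = 5.35 × ln(1.30392) = 5.35 × 0.26538 = 1.4198 W/m².
ΔT = λ ΔF = 1.07 × 1.42 = 1.5194 K.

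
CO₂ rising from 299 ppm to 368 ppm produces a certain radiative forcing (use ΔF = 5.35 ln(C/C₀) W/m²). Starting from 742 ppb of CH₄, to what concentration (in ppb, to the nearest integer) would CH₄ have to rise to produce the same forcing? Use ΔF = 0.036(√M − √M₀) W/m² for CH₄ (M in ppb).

CO₂ forcing: 5.35 × ln(368/299) = 5.35 × 0.207639 = 1.11087 W/m².
Set 0.036(√M − √742) = 1.11087: √M = 1.11087/0.036 + √742 = 30.8575 + 27.2397 = 58.0972.
M = (58.0972)² = 3375.28 ppb.

M ≈ 3375 ppb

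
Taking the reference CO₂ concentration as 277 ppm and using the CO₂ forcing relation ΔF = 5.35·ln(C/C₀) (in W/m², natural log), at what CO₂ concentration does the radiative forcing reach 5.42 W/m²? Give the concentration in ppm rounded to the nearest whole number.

C ≈ 763 ppm

Set 5.35 ln(C/277) = 5.42, so ln(C/277) = 5.42/5.35 = 1.01308.
Then C/277 = e^1.01308 = 2.75407, giving C = 277 × 2.75407 = 762.88 ppm.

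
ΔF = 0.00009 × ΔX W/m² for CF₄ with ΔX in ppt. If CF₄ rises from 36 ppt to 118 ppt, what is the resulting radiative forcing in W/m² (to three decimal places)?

CF₄: ΔF = 0.00009 × (118 − 36) = 0.00009 × 82 = 0.0074 W/m².

ΔF = 0.007 W/m²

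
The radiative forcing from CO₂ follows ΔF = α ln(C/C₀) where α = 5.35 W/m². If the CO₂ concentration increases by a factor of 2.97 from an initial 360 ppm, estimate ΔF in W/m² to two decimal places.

Because the forcing depends only on the ratio C/C₀, the initial concentration does not enter.
ΔF = 5.35 × ln(2.97) = 5.35 × 1.08856 = 5.8238 W/m².

ΔF = 5.82 W/m²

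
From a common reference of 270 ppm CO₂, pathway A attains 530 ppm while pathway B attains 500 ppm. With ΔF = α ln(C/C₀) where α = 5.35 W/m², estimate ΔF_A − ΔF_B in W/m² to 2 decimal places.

ΔF_A = 5.35 ln(530/270) = 5.35 × 0.67446 = 3.6084 W/m².
ΔF_B = 5.35 ln(500/270) = 5.35 × 0.61619 = 3.2966 W/m².
Difference: 3.6084 − 3.2966 = 0.3118 W/m².

ΔF_A − ΔF_B = 0.31 W/m²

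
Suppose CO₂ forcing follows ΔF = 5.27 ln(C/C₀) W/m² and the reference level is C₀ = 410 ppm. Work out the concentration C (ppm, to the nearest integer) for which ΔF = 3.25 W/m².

C ≈ 760 ppm

Set 5.27 ln(C/410) = 3.25, so ln(C/410) = 3.25/5.27 = 0.61670.
Then C/410 = e^0.61670 = 1.85280, giving C = 410 × 1.85280 = 759.65 ppm.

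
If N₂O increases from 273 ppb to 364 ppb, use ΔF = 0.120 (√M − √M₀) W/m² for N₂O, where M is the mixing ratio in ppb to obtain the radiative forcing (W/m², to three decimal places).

N₂O: 0.120 × (√364 − √273) = 0.120 × (19.0788 − 16.5227) = 0.120 × 2.5561 = 0.3067 W/m².

ΔF = 0.307 W/m²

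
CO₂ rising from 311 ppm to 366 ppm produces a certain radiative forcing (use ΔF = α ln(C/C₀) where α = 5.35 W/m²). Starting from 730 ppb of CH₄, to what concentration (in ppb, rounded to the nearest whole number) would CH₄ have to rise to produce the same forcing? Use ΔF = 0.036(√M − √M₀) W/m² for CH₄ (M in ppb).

M ≈ 2623 ppb

CO₂ forcing: 5.35 × ln(366/311) = 5.35 × 0.162840 = 0.87119 W/m².
Set 0.036(√M − √730) = 0.87119: √M = 0.87119/0.036 + √730 = 24.1997 + 27.0185 = 51.2182.
M = (51.2182)² = 2623.30 ppb.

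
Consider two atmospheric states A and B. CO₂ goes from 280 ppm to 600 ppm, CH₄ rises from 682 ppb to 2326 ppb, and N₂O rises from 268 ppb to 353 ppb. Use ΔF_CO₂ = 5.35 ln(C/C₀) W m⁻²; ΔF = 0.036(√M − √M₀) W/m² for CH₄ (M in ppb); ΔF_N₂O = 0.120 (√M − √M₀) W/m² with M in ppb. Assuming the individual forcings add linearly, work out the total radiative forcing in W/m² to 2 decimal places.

CO₂: 5.35 × ln(600/280) = 5.35 × ln(2.14286) = 5.35 × 0.76214 = 4.0774 W/m².
CH₄: 0.036 × (√2326 − √682) = 0.036 × (48.2286 − 26.1151) = 0.036 × 22.1135 = 0.7961 W/m².
N₂O: 0.120 × (√353 − √268) = 0.120 × (18.7883 − 16.3707) = 0.120 × 2.4176 = 0.2901 W/m².
Total ΔF = 4.0774 + 0.7961 + 0.2901 = 5.1636 W/m².

ΔF = 5.16 W/m²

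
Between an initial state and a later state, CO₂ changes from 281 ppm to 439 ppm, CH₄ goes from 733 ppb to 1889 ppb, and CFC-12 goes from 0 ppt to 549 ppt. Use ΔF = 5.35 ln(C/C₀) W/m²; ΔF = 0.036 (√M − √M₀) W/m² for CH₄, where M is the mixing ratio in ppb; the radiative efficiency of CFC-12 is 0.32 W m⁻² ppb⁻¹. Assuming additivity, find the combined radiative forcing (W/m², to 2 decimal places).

ΔF = 3.15 W/m²

CO₂: 5.35 × ln(439/281) = 5.35 × ln(1.56228) = 5.35 × 0.44615 = 2.3869 W/m².
CH₄: 0.036 × (√1889 − √733) = 0.036 × (43.4626 − 27.0740) = 0.036 × 16.3886 = 0.5900 W/m².
CFC-12: Δ = 549 − 0 = 549 ppt = 0.549 ppb; ΔF = 0.32 × 0.549 = 0.1757 W/m².
Total ΔF = 2.3869 + 0.5900 + 0.1757 = 3.1526 W/m².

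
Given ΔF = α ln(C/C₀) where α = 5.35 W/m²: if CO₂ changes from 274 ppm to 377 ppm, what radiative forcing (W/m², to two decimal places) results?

ΔF = 1.71 W/m²

CO₂: 5.35 × ln(377/274) = 5.35 × ln(1.37591) = 5.35 × 0.31912 = 1.7073 W/m².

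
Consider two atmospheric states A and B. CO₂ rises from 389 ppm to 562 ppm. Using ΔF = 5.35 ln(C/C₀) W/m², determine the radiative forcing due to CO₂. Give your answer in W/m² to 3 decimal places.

ΔF = 1.968 W/m²

CO₂: 5.35 × ln(562/389) = 5.35 × ln(1.44473) = 5.35 × 0.36792 = 1.9684 W/m².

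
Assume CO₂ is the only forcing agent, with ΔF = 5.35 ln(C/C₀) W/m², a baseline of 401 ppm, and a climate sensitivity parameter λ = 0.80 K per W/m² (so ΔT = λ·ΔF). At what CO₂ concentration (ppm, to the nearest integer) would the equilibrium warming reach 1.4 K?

Required forcing: ΔF = ΔT/λ = 1.4/0.80 = 1.7500 W/m².
Then ln(C/401) = ΔF/5.35 = 1.7500/5.35 = 0.32710.
So C = 401 × e^0.32710 = 401 × 1.38694 = 556.16 ppm.

C ≈ 556 ppm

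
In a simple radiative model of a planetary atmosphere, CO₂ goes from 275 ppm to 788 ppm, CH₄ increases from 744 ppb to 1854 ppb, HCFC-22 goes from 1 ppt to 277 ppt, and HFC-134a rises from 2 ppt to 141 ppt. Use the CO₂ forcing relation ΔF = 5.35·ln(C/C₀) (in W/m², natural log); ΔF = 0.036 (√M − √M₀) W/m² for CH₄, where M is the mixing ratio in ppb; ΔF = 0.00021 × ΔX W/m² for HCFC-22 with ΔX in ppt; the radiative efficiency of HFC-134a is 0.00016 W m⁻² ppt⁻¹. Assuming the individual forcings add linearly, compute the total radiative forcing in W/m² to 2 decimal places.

ΔF = 6.28 W/m²

CO₂: 5.35 × ln(788/275) = 5.35 × ln(2.86545) = 5.35 × 1.05273 = 5.6321 W/m².
CH₄: 0.036 × (√1854 − √744) = 0.036 × (43.0581 − 27.2764) = 0.036 × 15.7817 = 0.5681 W/m².
HCFC-22: ΔF = 0.00021 × (277 − 1) = 0.00021 × 276 = 0.0580 W/m².
HFC-134a: ΔF = 0.00016 × (141 − 2) = 0.00016 × 139 = 0.0222 W/m².
Total ΔF = 5.6321 + 0.5681 + 0.0580 + 0.0222 = 6.2804 W/m².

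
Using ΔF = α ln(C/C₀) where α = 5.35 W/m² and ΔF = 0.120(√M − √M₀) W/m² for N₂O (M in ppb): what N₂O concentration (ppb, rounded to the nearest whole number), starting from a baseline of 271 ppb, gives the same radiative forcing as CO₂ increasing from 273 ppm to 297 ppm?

CO₂ forcing: 5.35 × ln(297/273) = 5.35 × 0.084260 = 0.45079 W/m².
Set 0.120(√M − √271) = 0.45079: √M = 0.45079/0.120 + √271 = 3.7566 + 16.4621 = 20.2187.
M = (20.2187)² = 408.80 ppb.

M ≈ 409 ppb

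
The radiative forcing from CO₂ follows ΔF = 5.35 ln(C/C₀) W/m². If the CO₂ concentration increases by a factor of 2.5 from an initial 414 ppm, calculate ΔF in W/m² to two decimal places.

ΔF = 5.35 × ln(2.5) = 5.35 × 0.91629 = 4.9022 W/m².

ΔF = 4.90 W/m²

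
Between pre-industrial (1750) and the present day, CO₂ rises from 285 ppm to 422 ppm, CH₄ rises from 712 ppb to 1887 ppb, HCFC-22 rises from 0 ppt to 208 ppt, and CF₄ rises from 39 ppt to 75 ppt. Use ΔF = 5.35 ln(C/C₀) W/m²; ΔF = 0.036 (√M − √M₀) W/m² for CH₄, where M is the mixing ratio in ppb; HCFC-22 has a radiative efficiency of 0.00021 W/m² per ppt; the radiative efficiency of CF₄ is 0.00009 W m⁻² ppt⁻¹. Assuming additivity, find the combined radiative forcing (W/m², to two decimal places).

ΔF = 2.75 W/m²

CO₂: 5.35 × ln(422/285) = 5.35 × ln(1.48070) = 5.35 × 0.39251 = 2.0999 W/m².
CH₄: 0.036 × (√1887 − √712) = 0.036 × (43.4396 − 26.6833) = 0.036 × 16.7563 = 0.6032 W/m².
HCFC-22: ΔF = 0.00021 × (208 − 0) = 0.00021 × 208 = 0.0437 W/m².
CF₄: ΔF = 0.00009 × (75 − 39) = 0.00009 × 36 = 0.0032 W/m².
Total ΔF = 2.0999 + 0.6032 + 0.0437 + 0.0032 = 2.7500 W/m².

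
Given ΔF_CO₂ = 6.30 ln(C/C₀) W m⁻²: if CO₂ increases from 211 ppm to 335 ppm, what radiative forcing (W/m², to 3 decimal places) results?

ΔF = 2.912 W/m²

CO₂ absorption bands are partially saturated, so forcing scales with the logarithm of the concentration ratio.
CO₂: 6.30 × ln(335/211) = 6.30 × ln(1.58768) = 6.30 × 0.46227 = 2.9123 W/m².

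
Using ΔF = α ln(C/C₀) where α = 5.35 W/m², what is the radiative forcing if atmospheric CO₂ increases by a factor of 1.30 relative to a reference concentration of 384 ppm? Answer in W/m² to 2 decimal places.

ΔF = 1.40 W/m²

Because the forcing depends only on the ratio C/C₀, the initial concentration does not enter.
ΔF = 5.35 × ln(1.30) = 5.35 × 0.26236 = 1.4036 W/m².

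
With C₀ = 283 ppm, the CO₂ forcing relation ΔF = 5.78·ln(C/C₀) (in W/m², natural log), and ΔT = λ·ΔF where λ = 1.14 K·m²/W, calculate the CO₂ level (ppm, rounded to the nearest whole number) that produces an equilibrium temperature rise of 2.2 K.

Required forcing: ΔF = ΔT/λ = 2.2/1.14 = 1.9298 W/m².
Then ln(C/283) = ΔF/5.78 = 1.9298/5.78 = 0.33388.
So C = 283 × e^0.33388 = 283 × 1.39638 = 395.18 ppm.

C ≈ 395 ppm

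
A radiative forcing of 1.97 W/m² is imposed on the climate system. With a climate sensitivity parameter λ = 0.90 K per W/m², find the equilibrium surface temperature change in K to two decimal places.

ΔT = 1.77 K

ΔT = λ ΔF = 0.90 × 1.97 = 1.7730 K.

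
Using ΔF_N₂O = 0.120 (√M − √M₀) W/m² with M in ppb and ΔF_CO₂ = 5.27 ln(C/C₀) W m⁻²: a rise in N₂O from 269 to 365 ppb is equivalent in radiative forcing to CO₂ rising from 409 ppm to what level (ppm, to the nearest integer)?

C ≈ 435 ppm

N₂O forcing: 0.120 × (√365 − √269) = 0.120 × (19.1050 − 16.4012) = 0.120 × 2.7038 = 0.32446 W/m².
Set 5.27 ln(C/409) = 0.32446: ln(C/409) = 0.32446/5.27 = 0.06157, so C = 409 × e^0.06157 = 409 × 1.06350 = 434.97 ppm.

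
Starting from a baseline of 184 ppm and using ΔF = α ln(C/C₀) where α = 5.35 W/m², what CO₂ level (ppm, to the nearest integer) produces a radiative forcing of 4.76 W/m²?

C ≈ 448 ppm

Set 5.35 ln(C/184) = 4.76, so ln(C/184) = 4.76/5.35 = 0.88972.
Then C/184 = e^0.88972 = 2.43445, giving C = 184 × 2.43445 = 447.94 ppm.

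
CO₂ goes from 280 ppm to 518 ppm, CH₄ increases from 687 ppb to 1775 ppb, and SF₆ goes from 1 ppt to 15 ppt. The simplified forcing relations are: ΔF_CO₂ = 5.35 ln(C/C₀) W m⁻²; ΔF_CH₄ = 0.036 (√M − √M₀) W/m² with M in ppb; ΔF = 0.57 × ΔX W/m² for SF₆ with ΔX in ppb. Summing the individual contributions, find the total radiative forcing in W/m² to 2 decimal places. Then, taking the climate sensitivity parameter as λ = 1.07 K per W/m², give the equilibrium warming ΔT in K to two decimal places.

CO₂: 5.35 × ln(518/280) = 5.35 × ln(1.85000) = 5.35 × 0.61519 = 3.2913 W/m².
CH₄: 0.036 × (√1775 − √687) = 0.036 × (42.1307 − 26.2107) = 0.036 × 15.9200 = 0.5731 W/m².
SF₆: Δ = 15 − 1 = 14 ppt = 0.014 ppb; ΔF = 0.57 × 0.014 = 0.0080 W/m².
Total ΔF = 3.2913 + 0.5731 + 0.0080 = 3.8724 W/m².
ΔT = λ ΔF = 1.07 × 3.87 = 4.1409 K.

ΔF = 3.87 W/m²; ΔT = 4.14 K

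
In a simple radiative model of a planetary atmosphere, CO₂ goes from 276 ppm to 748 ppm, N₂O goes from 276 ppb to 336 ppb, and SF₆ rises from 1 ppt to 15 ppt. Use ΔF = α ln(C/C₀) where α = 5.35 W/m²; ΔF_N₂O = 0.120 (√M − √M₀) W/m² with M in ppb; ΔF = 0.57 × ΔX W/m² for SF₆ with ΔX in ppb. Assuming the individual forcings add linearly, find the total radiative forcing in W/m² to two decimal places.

CO₂: 5.35 × ln(748/276) = 5.35 × ln(2.71014) = 5.35 × 0.99700 = 5.3340 W/m².
N₂O: 0.120 × (√336 − √276) = 0.120 × (18.3303 − 16.6132) = 0.120 × 1.7171 = 0.2061 W/m².
SF₆: Δ = 15 − 1 = 14 ppt = 0.014 ppb; ΔF = 0.57 × 0.014 = 0.0080 W/m².
Total ΔF = 5.3340 + 0.2061 + 0.0080 = 5.5481 W/m².

ΔF = 5.55 W/m²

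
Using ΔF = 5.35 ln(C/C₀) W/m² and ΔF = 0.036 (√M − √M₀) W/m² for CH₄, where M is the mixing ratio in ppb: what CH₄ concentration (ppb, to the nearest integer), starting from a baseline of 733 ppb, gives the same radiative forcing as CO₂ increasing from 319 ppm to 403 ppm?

CO₂ forcing: 5.35 × ln(403/319) = 5.35 × 0.233745 = 1.25054 W/m².
Set 0.036(√M − √733) = 1.25054: √M = 1.25054/0.036 + √733 = 34.7372 + 27.0740 = 61.8112.
M = (61.8112)² = 3820.62 ppb.

M ≈ 3821 ppb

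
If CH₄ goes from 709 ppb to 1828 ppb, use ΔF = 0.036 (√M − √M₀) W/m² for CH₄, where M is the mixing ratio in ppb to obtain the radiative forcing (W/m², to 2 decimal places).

CH₄: 0.036 × (√1828 − √709) = 0.036 × (42.7551 − 26.6271) = 0.036 × 16.1280 = 0.5806 W/m².

ΔF = 0.58 W/m²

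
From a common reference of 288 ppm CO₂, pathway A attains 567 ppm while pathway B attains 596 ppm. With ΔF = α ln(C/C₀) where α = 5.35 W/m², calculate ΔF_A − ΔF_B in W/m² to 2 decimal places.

ΔF_A = 5.35 ln(567/288) = 5.35 × 0.67740 = 3.6241 W/m².
ΔF_B = 5.35 ln(596/288) = 5.35 × 0.72728 = 3.8909 W/m².
Difference: 3.6241 − 3.8909 = -0.2668 W/m².

ΔF_A − ΔF_B = -0.27 W/m²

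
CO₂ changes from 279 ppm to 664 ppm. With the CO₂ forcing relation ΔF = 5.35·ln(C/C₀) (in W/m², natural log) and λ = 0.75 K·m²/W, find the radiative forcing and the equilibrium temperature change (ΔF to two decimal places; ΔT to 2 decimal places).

CO₂: 5.35 × ln(664/279) = 5.35 × ln(2.37993) = 5.35 × 0.86707 = 4.6388 W/m².
ΔT = λ ΔF = 0.75 × 4.64 = 3.4800 K.

ΔF = 4.64 W/m²; ΔT = 3.48 K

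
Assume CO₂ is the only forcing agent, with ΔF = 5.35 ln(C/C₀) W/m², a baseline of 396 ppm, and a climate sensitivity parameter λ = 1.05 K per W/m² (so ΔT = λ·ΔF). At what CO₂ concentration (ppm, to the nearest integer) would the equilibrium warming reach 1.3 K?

C ≈ 499 ppm

Required forcing: ΔF = ΔT/λ = 1.3/1.05 = 1.2381 W/m².
Then ln(C/396) = ΔF/5.35 = 1.2381/5.35 = 0.23142.
So C = 396 × e^0.23142 = 396 × 1.26039 = 499.11 ppm.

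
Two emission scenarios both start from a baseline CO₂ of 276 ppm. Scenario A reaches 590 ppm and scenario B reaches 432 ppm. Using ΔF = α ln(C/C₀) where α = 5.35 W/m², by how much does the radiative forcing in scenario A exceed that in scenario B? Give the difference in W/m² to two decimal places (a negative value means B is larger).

ΔF_A = 5.35 ln(590/276) = 5.35 × 0.75972 = 4.0645 W/m².
ΔF_B = 5.35 ln(432/276) = 5.35 × 0.44802 = 2.3969 W/m².
Difference: 4.0645 − 2.3969 = 1.6676 W/m².

ΔF_A − ΔF_B = 1.67 W/m²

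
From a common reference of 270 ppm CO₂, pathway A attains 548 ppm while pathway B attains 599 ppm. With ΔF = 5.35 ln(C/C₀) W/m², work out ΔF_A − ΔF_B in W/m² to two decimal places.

ΔF_A − ΔF_B = -0.48 W/m²

ΔF_A = 5.35 ln(548/270) = 5.35 × 0.70785 = 3.7870 W/m².
ΔF_B = 5.35 ln(599/270) = 5.35 × 0.79684 = 4.2631 W/m².
Difference: 3.7870 − 4.2631 = -0.4761 W/m².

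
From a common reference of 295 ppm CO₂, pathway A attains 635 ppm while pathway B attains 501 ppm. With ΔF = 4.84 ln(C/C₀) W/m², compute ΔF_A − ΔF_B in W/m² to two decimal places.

ΔF_A = 4.84 ln(635/295) = 4.84 × 0.76665 = 3.7106 W/m².
ΔF_B = 4.84 ln(501/295) = 4.84 × 0.52963 = 2.5634 W/m².
Difference: 3.7106 − 2.5634 = 1.1472 W/m².

ΔF_A − ΔF_B = 1.15 W/m²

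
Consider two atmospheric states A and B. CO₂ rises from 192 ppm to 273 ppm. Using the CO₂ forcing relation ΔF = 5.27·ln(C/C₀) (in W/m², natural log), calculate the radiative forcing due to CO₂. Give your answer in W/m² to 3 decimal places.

CO₂: 5.27 × ln(273/192) = 5.27 × ln(1.42188) = 5.27 × 0.35198 = 1.8549 W/m².

ΔF = 1.855 W/m²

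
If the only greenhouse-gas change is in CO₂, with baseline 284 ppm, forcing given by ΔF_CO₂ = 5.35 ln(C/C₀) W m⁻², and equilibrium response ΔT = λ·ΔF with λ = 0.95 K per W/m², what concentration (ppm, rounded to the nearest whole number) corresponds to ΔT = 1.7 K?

C ≈ 397 ppm

Required forcing: ΔF = ΔT/λ = 1.7/0.95 = 1.7895 W/m².
Then ln(C/284) = ΔF/5.35 = 1.7895/5.35 = 0.33449.
So C = 284 × e^0.33449 = 284 × 1.39723 = 396.81 ppm.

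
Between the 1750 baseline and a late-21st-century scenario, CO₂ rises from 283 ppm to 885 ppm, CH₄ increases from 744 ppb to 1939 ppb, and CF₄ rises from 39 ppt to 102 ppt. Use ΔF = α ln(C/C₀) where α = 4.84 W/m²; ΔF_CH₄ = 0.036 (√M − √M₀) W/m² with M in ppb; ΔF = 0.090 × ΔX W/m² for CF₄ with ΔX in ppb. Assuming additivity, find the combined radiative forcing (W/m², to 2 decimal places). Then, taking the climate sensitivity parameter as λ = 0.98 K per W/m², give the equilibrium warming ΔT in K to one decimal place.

ΔF = 6.13 W/m²; ΔT = 6.0 K

CO₂: 4.84 × ln(885/283) = 4.84 × ln(3.12721) = 4.84 × 1.14014 = 5.5183 W/m².
CH₄: 0.036 × (√1939 − √744) = 0.036 × (44.0341 − 27.2764) = 0.036 × 16.7577 = 0.6033 W/m².
CF₄: Δ = 102 − 39 = 63 ppt = 0.063 ppb; ΔF = 0.090 × 0.063 = 0.0057 W/m².
Total ΔF = 5.5183 + 0.6033 + 0.0057 = 6.1273 W/m².
ΔT = λ ΔF = 0.98 × 6.13 = 6.0074 K.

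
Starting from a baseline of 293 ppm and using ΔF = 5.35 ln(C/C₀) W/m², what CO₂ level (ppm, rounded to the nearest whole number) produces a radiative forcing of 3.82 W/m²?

Set 5.35 ln(C/293) = 3.82, so ln(C/293) = 3.82/5.35 = 0.71402.
Then C/293 = e^0.71402 = 2.04218, giving C = 293 × 2.04218 = 598.36 ppm.

C ≈ 598 ppm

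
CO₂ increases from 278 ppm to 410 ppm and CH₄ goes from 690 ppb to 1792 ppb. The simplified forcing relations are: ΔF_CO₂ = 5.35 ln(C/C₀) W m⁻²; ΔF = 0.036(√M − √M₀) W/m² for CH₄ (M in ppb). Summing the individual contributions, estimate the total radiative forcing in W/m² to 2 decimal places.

CO₂: 5.35 × ln(410/278) = 5.35 × ln(1.47482) = 5.35 × 0.38854 = 2.0787 W/m².
CH₄: 0.036 × (√1792 − √690) = 0.036 × (42.3320 − 26.2679) = 0.036 × 16.0641 = 0.5783 W/m².
Total ΔF = 2.0787 + 0.5783 = 2.6570 W/m².

ΔF = 2.66 W/m²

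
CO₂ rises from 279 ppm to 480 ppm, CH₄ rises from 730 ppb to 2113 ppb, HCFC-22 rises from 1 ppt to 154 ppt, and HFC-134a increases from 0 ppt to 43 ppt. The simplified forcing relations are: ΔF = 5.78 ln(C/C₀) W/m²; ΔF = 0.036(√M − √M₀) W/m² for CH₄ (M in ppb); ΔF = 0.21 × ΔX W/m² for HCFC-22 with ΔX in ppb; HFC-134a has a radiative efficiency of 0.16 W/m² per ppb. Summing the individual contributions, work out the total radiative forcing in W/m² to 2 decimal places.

ΔF = 3.86 W/m²

CO₂: 5.78 × ln(480/279) = 5.78 × ln(1.72043) = 5.78 × 0.54257 = 3.1361 W/m².
CH₄: 0.036 × (√2113 − √730) = 0.036 × (45.9674 − 27.0185) = 0.036 × 18.9489 = 0.6822 W/m².
HCFC-22: Δ = 154 − 1 = 153 ppt = 0.153 ppb; ΔF = 0.21 × 0.153 = 0.0321 W/m².
HFC-134a: Δ = 43 − 0 = 43 ppt = 0.043 ppb; ΔF = 0.16 × 0.043 = 0.0069 W/m².
Total ΔF = 3.1361 + 0.6822 + 0.0321 + 0.0069 = 3.8573 W/m².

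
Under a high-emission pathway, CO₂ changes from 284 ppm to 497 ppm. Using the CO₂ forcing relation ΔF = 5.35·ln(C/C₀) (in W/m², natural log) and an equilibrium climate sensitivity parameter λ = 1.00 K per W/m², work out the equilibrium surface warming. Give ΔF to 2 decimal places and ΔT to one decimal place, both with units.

ΔF = 2.99 W/m²; ΔT = 3.0 K

CO₂: 5.35 × ln(497/284) = 5.35 × ln(1.75000) = 5.35 × 0.55962 = 2.9940 W/m².
ΔT = λ ΔF = 1.00 × 2.99 = 2.9900 K.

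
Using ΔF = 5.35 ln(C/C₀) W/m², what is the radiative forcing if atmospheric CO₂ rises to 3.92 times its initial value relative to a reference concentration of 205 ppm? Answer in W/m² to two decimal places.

ΔF = 5.35 × ln(3.92) = 5.35 × 1.36609 = 7.3086 W/m².

ΔF = 7.31 W/m²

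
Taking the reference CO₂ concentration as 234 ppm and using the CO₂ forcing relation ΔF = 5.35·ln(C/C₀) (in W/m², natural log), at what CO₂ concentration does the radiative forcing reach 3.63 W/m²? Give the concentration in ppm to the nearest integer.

Set 5.35 ln(C/234) = 3.63, so ln(C/234) = 3.63/5.35 = 0.67850.
Then C/234 = e^0.67850 = 1.97092, giving C = 234 × 1.97092 = 461.20 ppm.

C ≈ 461 ppm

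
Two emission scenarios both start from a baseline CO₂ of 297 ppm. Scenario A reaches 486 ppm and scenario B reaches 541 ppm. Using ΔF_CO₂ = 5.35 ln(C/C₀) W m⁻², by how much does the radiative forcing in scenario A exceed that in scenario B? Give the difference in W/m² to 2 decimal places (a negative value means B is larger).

ΔF_A − ΔF_B = -0.57 W/m²

ΔF_A = 5.35 ln(486/297) = 5.35 × 0.49248 = 2.6348 W/m².
ΔF_B = 5.35 ln(541/297) = 5.35 × 0.59969 = 3.2083 W/m².
Difference: 2.6348 − 3.2083 = -0.5735 W/m².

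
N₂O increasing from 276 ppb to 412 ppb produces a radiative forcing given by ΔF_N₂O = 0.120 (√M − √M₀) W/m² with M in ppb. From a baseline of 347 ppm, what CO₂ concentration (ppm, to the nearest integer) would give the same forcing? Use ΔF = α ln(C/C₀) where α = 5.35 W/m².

N₂O forcing: 0.120 × (√412 − √276) = 0.120 × (20.2978 − 16.6132) = 0.120 × 3.6846 = 0.44215 W/m².
Set 5.35 ln(C/347) = 0.44215: ln(C/347) = 0.44215/5.35 = 0.08264, so C = 347 × e^0.08264 = 347 × 1.08615 = 376.89 ppm.

C ≈ 377 ppm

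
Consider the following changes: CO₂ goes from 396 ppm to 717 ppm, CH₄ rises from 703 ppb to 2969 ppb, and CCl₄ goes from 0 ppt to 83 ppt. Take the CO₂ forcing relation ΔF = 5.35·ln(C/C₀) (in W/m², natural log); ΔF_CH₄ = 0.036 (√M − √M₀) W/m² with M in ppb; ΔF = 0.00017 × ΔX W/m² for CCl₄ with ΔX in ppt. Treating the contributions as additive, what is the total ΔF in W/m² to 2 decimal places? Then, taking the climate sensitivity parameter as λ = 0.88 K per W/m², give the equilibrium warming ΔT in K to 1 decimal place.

ΔF = 4.20 W/m²; ΔT = 3.7 K

CO₂: 5.35 × ln(717/396) = 5.35 × ln(1.81061) = 5.35 × 0.59366 = 3.1761 W/m².
CH₄: 0.036 × (√2969 − √703) = 0.036 × (54.4885 − 26.5141) = 0.036 × 27.9744 = 1.0071 W/m².
CCl₄: ΔF = 0.00017 × (83 − 0) = 0.00017 × 83 = 0.0141 W/m².
Total ΔF = 3.1761 + 1.0071 + 0.0141 = 4.1973 W/m².
ΔT = λ ΔF = 0.88 × 4.20 = 3.6960 K.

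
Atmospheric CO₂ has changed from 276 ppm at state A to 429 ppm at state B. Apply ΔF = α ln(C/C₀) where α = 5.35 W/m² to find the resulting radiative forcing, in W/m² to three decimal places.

CO₂ absorption bands are partially saturated, so forcing scales with the logarithm of the concentration ratio.
CO₂: 5.35 × ln(429/276) = 5.35 × ln(1.55435) = 5.35 × 0.44106 = 2.3597 W/m².

ΔF = 2.360 W/m²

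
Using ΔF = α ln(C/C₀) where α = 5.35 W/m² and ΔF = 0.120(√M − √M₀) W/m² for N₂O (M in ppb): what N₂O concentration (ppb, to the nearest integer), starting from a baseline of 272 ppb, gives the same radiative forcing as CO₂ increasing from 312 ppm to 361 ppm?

M ≈ 529 ppb

CO₂ forcing: 5.35 × ln(361/312) = 5.35 × 0.145875 = 0.78043 W/m².
Set 0.120(√M − √272) = 0.78043: √M = 0.78043/0.120 + √272 = 6.5036 + 16.4924 = 22.9960.
M = (22.9960)² = 528.82 ppb.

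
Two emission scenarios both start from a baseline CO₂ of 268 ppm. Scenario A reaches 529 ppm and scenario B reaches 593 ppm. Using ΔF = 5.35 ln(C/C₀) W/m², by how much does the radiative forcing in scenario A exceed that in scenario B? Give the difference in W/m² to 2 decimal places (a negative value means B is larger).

ΔF_A − ΔF_B = -0.61 W/m²

ΔF_A = 5.35 ln(529/268) = 5.35 × 0.68000 = 3.6380 W/m².
ΔF_B = 5.35 ln(593/268) = 5.35 × 0.79421 = 4.2490 W/m².
Difference: 3.6380 − 4.2490 = -0.6110 W/m².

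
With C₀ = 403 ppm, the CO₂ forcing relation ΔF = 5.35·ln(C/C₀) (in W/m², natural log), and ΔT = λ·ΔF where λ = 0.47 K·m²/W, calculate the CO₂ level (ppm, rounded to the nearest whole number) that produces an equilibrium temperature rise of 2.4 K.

Required forcing: ΔF = ΔT/λ = 2.4/0.47 = 5.1064 W/m².
Then ln(C/403) = ΔF/5.35 = 5.1064/5.35 = 0.95447.
So C = 403 × e^0.95447 = 403 × 2.59729 = 1046.71 ppm.

C ≈ 1047 ppm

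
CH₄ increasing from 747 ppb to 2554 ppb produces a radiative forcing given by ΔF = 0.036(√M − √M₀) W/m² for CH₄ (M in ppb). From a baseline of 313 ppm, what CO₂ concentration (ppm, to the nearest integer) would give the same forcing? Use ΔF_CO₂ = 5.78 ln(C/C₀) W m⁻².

C ≈ 362 ppm

CH₄ forcing: 0.036 × (√2554 − √747) = 0.036 × (50.5371 − 27.3313) = 0.036 × 23.2058 = 0.83541 W/m².
Set 5.78 ln(C/313) = 0.83541: ln(C/313) = 0.83541/5.78 = 0.14453, so C = 313 × e^0.14453 = 313 × 1.15550 = 361.67 ppm.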